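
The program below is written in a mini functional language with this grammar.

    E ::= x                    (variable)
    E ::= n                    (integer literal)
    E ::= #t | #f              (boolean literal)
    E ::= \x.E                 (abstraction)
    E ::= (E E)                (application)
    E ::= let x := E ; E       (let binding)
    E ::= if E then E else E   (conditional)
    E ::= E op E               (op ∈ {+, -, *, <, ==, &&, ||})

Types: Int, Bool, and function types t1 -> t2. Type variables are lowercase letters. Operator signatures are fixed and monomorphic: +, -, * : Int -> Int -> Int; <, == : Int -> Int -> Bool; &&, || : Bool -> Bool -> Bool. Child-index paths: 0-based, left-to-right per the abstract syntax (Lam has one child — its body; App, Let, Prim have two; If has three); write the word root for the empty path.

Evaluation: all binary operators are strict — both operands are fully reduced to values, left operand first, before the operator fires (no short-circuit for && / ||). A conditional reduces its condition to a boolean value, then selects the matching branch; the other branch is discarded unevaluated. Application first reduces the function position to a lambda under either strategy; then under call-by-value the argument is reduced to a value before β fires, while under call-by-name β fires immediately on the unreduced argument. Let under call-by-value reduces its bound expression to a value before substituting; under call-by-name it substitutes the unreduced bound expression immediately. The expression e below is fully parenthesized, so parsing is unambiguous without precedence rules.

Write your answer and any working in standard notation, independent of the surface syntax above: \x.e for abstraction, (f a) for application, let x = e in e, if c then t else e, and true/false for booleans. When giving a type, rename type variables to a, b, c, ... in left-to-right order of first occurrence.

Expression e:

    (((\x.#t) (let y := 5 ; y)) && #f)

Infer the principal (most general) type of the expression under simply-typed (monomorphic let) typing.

Answer: Bool

Derivation:
\x._ : a -> Bool
let y : Int
y : Int
  unify a -> Bool ~ Int -> b
  unify a ~ Int
  unify Bool ~ b
_ _ : Bool
  unify Bool ~ Bool
  unify Bool ~ Bool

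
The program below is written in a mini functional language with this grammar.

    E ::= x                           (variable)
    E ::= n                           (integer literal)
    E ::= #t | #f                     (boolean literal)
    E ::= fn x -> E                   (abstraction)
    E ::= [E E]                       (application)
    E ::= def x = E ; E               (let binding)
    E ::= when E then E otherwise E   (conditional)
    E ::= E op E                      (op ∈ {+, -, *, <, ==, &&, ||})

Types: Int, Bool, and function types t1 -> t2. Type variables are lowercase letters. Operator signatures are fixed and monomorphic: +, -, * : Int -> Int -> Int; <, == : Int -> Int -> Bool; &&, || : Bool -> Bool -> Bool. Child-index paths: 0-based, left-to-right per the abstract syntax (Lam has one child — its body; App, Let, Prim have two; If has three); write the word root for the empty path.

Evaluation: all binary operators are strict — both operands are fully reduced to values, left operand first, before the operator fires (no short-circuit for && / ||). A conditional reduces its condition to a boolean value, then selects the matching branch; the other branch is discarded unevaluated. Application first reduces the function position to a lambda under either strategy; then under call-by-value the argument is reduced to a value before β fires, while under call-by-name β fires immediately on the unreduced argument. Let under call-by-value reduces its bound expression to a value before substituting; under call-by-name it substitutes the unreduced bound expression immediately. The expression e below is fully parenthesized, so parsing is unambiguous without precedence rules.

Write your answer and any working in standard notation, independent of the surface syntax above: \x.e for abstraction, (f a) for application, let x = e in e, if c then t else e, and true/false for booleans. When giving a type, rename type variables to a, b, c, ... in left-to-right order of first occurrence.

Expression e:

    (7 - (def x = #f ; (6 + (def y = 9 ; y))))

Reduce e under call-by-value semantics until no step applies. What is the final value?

Answer: -8

Trace:
step 0: (7 - (let x = false in (6 + (let y = 9 in y))))
step 1: [let@1] (7 - (6 + (let y = 9 in y)))
step 2: [let@1.1] (7 - (6 + 9))
step 3: [delta@1] (7 - 15)
step 4: [delta@root] -8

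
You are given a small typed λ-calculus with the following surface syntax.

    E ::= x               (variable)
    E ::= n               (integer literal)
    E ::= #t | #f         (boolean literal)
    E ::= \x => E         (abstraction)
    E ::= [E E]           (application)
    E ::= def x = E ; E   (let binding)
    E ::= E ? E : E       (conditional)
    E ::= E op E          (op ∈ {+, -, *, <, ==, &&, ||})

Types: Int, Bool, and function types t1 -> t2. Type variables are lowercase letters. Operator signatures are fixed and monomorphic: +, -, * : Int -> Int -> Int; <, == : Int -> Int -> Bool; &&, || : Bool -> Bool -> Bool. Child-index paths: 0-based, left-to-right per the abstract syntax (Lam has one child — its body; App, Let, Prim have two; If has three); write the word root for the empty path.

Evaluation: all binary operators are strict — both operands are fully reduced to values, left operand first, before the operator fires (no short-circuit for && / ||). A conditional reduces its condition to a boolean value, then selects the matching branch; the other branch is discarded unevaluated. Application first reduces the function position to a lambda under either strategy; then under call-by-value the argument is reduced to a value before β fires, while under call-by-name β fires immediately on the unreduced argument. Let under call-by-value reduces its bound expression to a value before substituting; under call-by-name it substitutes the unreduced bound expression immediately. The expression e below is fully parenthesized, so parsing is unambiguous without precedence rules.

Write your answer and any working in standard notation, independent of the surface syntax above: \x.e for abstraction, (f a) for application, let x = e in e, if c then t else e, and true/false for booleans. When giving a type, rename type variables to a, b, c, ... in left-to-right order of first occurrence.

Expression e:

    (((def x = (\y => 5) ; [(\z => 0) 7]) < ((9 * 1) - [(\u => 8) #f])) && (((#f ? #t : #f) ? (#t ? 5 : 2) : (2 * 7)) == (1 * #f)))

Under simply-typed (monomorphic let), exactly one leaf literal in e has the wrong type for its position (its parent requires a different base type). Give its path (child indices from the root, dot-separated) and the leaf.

Answer: 1.1.1 : false

Trace:
\y._ : a -> Int
let x : a -> Int
\z._ : b -> Int
  unify b -> Int ~ Int -> c
  unify b ~ Int
  unify Int ~ c
_ _ : Int
  unify Int ~ Int
  unify Int ~ Int
  unify Int ~ Int
  unify Int ~ Int
\u._ : d -> Int
  unify d -> Int ~ Bool -> e
  unify d ~ Bool
  unify Int ~ e
_ _ : Int
  unify Int ~ Int
  unify Int ~ Int
  unify Bool ~ Bool
  unify Bool ~ Bool
  unify Bool ~ Bool
  unify Bool ~ Bool
  unify Bool ~ Bool
  unify Int ~ Int
  unify Int ~ Int
  unify Int ~ Int
  unify Int ~ Int
  unify Int ~ Int
  unify Int ~ Int
  unify Bool ~ Int
  FAIL: mismatch Bool ~ Int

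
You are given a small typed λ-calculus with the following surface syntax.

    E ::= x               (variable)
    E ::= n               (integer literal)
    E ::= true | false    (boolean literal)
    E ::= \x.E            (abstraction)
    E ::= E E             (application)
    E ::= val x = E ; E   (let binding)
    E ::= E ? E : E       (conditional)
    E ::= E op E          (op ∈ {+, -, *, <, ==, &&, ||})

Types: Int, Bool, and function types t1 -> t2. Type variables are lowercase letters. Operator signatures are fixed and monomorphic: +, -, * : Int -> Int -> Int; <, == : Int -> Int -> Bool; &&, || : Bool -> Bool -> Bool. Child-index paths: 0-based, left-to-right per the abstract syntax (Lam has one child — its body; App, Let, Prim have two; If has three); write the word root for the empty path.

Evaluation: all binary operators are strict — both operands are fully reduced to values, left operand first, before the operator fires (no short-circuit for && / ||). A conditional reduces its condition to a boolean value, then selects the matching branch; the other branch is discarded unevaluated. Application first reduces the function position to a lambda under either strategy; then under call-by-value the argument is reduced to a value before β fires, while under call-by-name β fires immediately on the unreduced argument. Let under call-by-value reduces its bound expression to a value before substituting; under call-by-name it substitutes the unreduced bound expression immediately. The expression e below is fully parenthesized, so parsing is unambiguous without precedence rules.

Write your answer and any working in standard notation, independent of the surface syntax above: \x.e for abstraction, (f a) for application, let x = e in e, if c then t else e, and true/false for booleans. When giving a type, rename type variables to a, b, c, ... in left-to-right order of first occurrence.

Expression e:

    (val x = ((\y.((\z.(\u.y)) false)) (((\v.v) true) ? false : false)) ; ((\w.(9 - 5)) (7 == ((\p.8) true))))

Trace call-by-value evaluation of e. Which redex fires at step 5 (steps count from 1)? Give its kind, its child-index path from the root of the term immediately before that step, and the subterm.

Answer: let at root : (let x = (\u.false) in ((\w.(9 - 5)) (7 == ((\p.8) true))))

Working:
step 0: (let x = ((\y.((\z.(\u.y)) false)) (if ((\v.v) true) then false else false)) in ((\w.(9 - 5)) (7 == ((\p.8) true))))
step 1: [beta@0.1.0] (let x = ((\y.((\z.(\u.y)) false)) (if true then false else false)) in ((\w.(9 - 5)) (7 == ((\p.8) true))))
step 2: [if@0.1] (let x = ((\y.((\z.(\u.y)) false)) false) in ((\w.(9 - 5)) (7 == ((\p.8) true))))
step 3: [beta@0] (let x = ((\z.(\u.false)) false) in ((\w.(9 - 5)) (7 == ((\p.8) true))))
step 4: [beta@0] (let x = (\u.false) in ((\w.(9 - 5)) (7 == ((\p.8) true))))
step 5: [let@root] ((\w.(9 - 5)) (7 == ((\p.8) true)))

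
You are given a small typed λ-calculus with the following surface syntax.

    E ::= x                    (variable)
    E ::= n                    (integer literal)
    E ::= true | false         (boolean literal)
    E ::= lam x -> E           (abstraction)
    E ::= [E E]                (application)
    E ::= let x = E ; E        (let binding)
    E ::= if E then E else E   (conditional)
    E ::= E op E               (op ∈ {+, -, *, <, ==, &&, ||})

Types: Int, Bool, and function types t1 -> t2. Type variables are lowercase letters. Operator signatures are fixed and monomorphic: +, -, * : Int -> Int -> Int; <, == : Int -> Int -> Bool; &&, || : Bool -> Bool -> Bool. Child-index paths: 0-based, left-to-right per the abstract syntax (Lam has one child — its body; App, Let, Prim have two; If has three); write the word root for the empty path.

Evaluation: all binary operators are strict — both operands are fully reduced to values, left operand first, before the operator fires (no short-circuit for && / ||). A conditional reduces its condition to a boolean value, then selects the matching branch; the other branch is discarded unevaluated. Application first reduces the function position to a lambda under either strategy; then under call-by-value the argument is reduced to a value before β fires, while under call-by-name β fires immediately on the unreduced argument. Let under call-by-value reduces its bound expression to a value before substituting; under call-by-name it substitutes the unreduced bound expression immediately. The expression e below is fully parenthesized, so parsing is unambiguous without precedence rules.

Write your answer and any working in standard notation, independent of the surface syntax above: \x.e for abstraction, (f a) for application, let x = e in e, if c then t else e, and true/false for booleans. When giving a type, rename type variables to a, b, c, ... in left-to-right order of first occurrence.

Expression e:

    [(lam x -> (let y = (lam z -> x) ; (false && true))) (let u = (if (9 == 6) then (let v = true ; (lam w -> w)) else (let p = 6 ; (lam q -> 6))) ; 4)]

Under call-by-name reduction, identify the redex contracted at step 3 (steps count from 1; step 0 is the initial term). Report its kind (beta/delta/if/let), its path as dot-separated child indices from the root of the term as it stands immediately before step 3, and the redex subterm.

Answer: delta at root : (false && true)

Derivation:
step 0: ((\x.(let y = (\z.x) in (false && true))) (let u = (if (9 == 6) then (let v = true in (\w.w)) else (let p = 6 in (\q.6))) in 4))
step 1: [beta@root] (let y = (\z.(let u = (if (9 == 6) then (let v = true in (\w.w)) else (let p = 6 in (\q.6))) in 4)) in (false && true))
step 2: [let@root] (false && true)
step 3: [delta@root] false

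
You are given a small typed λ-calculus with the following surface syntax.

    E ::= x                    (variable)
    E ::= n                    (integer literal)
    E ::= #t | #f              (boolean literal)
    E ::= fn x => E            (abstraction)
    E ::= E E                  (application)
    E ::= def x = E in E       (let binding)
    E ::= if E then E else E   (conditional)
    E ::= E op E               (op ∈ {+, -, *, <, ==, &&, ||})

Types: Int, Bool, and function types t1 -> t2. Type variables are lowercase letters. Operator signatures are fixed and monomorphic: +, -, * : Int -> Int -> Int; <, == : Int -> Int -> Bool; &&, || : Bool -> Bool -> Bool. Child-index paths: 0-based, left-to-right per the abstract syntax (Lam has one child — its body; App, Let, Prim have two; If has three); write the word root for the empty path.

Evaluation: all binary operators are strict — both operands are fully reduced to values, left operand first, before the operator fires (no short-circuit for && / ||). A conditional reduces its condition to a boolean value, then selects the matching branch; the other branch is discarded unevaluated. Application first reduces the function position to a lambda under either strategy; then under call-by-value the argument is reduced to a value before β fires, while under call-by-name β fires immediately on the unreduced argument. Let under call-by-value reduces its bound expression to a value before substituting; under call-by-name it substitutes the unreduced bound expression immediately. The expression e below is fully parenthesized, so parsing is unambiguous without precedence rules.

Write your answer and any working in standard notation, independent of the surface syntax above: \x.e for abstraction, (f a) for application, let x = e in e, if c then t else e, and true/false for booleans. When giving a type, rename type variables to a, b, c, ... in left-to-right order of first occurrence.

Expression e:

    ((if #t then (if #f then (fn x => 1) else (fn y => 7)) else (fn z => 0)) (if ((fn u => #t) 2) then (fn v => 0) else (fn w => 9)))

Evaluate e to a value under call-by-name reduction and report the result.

Trace:
step 0: ((if true then (if false then (\x.1) else (\y.7)) else (\z.0)) (if ((\u.true) 2) then (\v.0) else (\w.9)))
step 1: [if@0] ((if false then (\x.1) else (\y.7)) (if ((\u.true) 2) then (\v.0) else (\w.9)))
step 2: [if@0] ((\y.7) (if ((\u.true) 2) then (\v.0) else (\w.9)))
step 3: [beta@root] 7

Answer: 7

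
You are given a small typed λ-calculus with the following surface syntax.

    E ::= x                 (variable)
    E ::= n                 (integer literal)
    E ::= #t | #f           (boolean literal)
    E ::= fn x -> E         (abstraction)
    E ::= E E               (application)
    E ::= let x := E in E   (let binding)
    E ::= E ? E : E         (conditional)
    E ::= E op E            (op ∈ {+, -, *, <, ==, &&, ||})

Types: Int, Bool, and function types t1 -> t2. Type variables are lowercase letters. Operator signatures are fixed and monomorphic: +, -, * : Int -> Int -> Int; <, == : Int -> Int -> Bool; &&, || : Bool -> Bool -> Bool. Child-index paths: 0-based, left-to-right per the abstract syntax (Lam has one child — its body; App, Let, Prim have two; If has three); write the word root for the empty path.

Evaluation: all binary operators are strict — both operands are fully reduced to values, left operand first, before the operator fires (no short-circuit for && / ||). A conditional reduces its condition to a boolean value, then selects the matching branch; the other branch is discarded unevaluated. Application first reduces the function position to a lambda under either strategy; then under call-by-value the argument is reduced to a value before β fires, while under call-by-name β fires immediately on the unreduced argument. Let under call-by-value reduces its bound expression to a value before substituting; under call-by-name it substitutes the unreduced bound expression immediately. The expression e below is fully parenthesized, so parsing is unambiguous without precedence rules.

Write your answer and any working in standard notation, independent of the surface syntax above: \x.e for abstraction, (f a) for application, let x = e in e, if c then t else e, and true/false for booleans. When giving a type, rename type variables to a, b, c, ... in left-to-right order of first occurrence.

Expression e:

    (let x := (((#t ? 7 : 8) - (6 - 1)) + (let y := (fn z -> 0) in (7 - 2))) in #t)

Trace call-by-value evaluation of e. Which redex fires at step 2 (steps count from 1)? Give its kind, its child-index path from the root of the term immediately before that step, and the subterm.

Trace:
step 0: (let x = (((if true then 7 else 8) - (6 - 1)) + (let y = (\z.0) in (7 - 2))) in true)
step 1: [if@0.0.0] (let x = ((7 - (6 - 1)) + (let y = (\z.0) in (7 - 2))) in true)
step 2: [delta@0.0.1] (let x = ((7 - 5) + (let y = (\z.0) in (7 - 2))) in true)

Answer: delta at 0.0.1 : (6 - 1)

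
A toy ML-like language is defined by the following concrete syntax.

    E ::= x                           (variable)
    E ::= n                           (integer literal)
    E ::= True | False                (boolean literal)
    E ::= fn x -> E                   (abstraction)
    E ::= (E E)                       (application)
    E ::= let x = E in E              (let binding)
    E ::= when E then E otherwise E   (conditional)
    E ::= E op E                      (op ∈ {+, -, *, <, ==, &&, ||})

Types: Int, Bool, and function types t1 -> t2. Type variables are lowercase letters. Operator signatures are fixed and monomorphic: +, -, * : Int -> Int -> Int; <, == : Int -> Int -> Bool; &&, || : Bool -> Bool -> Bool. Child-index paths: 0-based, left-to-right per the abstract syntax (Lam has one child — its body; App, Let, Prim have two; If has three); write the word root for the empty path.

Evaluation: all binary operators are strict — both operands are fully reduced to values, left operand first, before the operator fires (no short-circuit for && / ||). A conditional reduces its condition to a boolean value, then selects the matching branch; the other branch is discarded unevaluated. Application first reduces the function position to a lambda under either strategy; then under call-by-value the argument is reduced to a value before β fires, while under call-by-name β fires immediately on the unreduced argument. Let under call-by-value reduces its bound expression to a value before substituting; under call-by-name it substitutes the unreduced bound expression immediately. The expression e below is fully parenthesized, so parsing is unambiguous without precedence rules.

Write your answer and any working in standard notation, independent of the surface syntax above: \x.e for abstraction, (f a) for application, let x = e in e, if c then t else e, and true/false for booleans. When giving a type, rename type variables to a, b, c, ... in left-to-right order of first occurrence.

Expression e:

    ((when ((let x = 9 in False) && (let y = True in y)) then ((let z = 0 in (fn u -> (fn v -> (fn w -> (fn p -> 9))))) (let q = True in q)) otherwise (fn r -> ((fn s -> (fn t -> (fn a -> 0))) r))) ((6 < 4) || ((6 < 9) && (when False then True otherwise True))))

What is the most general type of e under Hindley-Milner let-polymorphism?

Answer: a -> b -> Int

Derivation:
let x : Int
  unify Bool ~ Bool
let y : Bool
y : Bool
  unify Bool ~ Bool
  unify Bool ~ Bool
let z : Int
\p._ : d -> Int
\w._ : c -> d -> Int
\v._ : b -> c -> d -> Int
\u._ : a -> b -> c -> d -> Int
let q : Bool
q : Bool
  unify a -> b -> c -> d -> Int ~ Bool -> e
  unify a ~ Bool
  unify b -> c -> d -> Int ~ e
_ _ : b -> c -> d -> Int
\a._ : i -> Int
\t._ : h -> i -> Int
\s._ : g -> h -> i -> Int
r : f
  unify g -> h -> i -> Int ~ f -> j
  unify g ~ f
  unify h -> i -> Int ~ j
_ _ : h -> i -> Int
\r._ : f -> h -> i -> Int
  unify b -> c -> d -> Int ~ f -> h -> i -> Int
  unify b ~ f
  unify c -> d -> Int ~ h -> i -> Int
  unify c ~ h
  unify d -> Int ~ i -> Int
  unify d ~ i
  unify Int ~ Int
  unify Int ~ Int
  unify Int ~ Int
  unify Bool ~ Bool
  unify Int ~ Int
  unify Int ~ Int
  unify Bool ~ Bool
  unify Bool ~ Bool
  unify Bool ~ Bool
  unify Bool ~ Bool
  unify Bool ~ Bool
  unify f -> h -> i -> Int ~ Bool -> k
  unify f ~ Bool
  unify h -> i -> Int ~ k
_ _ : h -> i -> Int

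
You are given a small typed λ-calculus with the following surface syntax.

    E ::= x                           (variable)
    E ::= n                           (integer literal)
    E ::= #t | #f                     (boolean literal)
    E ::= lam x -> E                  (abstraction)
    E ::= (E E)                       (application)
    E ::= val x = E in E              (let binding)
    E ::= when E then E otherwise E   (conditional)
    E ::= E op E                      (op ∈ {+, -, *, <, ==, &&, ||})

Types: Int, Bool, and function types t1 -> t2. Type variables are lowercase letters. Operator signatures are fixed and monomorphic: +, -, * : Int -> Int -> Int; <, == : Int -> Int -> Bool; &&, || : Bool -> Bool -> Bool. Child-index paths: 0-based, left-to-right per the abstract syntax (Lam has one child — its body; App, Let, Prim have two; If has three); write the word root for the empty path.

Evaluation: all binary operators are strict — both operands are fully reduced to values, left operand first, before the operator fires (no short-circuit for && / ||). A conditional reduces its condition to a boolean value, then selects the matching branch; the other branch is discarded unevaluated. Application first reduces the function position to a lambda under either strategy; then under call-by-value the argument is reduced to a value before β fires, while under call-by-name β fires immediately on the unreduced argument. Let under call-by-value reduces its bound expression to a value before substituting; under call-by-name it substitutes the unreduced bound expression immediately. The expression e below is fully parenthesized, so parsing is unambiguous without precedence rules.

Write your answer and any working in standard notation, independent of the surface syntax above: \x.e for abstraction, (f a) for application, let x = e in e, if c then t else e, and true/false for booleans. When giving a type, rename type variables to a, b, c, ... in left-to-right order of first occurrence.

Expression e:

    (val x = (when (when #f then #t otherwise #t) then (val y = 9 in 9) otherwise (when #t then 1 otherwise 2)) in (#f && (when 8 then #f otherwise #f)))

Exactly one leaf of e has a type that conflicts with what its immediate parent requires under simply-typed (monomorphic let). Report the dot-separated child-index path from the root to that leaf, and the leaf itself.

Working:
  unify Bool ~ Bool
  unify Bool ~ Bool
  unify Bool ~ Bool
let y : Int
  unify Bool ~ Bool
  unify Int ~ Int
  unify Int ~ Int
let x : Int
  unify Bool ~ Bool
  unify Int ~ Bool
  FAIL: mismatch Int ~ Bool

Answer: 1.1.0 : 8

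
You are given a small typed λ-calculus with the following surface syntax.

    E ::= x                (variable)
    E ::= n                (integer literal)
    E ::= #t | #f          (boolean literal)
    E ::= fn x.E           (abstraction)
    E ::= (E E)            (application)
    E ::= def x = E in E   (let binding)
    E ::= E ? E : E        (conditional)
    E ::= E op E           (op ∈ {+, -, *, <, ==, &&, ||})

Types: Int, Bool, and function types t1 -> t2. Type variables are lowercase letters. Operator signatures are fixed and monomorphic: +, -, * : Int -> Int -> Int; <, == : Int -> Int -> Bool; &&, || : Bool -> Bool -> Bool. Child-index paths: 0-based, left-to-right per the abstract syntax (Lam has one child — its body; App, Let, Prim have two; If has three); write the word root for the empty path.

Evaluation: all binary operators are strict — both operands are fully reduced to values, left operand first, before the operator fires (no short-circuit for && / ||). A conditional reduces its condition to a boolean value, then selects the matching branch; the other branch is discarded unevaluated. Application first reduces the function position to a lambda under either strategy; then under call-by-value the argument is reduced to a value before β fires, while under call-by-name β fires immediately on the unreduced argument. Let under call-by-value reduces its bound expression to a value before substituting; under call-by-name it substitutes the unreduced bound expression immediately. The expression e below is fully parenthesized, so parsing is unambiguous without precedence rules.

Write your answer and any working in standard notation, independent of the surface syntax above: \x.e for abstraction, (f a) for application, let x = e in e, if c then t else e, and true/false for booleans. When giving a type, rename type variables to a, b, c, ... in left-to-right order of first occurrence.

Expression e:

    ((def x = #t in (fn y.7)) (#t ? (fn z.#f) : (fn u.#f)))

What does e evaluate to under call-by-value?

Answer: 7

Derivation:
step 0: ((let x = true in (\y.7)) (if true then (\z.false) else (\u.false)))
step 1: [let@0] ((\y.7) (if true then (\z.false) else (\u.false)))
step 2: [if@1] ((\y.7) (\z.false))
step 3: [beta@root] 7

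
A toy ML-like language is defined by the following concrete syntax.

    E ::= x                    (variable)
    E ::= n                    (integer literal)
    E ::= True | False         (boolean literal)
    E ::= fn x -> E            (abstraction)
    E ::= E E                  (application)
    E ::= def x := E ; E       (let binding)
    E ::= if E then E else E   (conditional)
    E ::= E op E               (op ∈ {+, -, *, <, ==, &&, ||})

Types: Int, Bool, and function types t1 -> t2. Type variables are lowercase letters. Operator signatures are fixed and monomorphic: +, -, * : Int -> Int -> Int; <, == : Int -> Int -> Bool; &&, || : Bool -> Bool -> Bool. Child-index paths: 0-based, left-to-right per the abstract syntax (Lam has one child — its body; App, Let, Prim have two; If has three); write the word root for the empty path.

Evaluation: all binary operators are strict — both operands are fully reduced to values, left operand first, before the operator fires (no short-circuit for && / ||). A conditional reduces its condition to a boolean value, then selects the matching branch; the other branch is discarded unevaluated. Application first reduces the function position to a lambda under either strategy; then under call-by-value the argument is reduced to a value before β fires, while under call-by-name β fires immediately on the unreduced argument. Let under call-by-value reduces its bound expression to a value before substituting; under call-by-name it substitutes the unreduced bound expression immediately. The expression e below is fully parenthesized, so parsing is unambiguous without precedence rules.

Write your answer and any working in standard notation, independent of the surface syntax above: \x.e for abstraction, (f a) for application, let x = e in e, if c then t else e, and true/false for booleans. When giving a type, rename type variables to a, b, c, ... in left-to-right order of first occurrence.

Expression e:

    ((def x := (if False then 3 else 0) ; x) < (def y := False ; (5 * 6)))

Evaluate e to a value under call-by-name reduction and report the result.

Answer: true

Working:
step 0: ((let x = (if false then 3 else 0) in x) < (let y = false in (5 * 6)))
step 1: [let@0] ((if false then 3 else 0) < (let y = false in (5 * 6)))
step 2: [if@0] (0 < (let y = false in (5 * 6)))
step 3: [let@1] (0 < (5 * 6))
step 4: [delta@1] (0 < 30)
step 5: [delta@root] true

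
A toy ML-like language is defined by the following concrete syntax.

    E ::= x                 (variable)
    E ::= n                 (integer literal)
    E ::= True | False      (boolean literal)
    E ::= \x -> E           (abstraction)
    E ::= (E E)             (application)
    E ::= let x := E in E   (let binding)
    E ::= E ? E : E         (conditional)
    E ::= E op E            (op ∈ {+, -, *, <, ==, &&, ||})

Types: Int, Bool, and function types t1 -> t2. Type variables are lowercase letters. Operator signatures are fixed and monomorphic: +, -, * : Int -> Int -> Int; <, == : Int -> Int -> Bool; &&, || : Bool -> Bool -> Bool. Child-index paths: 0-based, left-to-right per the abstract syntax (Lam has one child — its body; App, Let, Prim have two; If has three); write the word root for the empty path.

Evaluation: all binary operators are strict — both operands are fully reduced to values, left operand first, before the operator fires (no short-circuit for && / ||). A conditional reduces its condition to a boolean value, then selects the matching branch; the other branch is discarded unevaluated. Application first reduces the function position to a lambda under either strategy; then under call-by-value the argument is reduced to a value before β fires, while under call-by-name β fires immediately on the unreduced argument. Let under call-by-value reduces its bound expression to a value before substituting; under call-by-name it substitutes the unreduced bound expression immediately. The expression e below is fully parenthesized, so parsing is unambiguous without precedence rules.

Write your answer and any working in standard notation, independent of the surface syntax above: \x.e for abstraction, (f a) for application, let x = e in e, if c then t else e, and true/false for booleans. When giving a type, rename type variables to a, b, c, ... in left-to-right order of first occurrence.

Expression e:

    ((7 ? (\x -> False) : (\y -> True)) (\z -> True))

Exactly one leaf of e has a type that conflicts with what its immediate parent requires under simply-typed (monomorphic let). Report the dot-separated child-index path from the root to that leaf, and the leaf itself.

Derivation:
  unify Int ~ Bool
  FAIL: mismatch Int ~ Bool

Answer: 0.0 : 7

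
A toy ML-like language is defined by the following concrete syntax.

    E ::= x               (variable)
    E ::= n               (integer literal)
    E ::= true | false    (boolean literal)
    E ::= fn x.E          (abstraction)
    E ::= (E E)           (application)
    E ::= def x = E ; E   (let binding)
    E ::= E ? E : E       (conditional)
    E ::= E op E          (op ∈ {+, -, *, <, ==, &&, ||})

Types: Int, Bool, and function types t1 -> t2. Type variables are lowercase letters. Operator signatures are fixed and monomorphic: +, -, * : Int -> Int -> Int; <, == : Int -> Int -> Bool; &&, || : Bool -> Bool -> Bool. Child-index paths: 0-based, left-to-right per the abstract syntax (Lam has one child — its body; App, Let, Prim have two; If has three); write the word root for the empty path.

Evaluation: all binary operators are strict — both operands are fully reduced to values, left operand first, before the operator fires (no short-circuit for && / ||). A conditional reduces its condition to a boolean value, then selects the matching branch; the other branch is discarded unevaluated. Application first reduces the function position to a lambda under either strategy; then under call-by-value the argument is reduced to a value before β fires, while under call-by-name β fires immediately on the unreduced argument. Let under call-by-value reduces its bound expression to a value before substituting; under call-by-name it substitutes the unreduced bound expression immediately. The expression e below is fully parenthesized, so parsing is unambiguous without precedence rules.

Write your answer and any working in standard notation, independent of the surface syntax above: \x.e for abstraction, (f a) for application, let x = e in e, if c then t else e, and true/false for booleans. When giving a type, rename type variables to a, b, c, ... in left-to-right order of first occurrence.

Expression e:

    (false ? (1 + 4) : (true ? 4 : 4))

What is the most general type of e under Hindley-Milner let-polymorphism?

Working:
  unify Bool ~ Bool
  unify Int ~ Int
  unify Int ~ Int
  unify Bool ~ Bool
  unify Int ~ Int
  unify Int ~ Int

Answer: Int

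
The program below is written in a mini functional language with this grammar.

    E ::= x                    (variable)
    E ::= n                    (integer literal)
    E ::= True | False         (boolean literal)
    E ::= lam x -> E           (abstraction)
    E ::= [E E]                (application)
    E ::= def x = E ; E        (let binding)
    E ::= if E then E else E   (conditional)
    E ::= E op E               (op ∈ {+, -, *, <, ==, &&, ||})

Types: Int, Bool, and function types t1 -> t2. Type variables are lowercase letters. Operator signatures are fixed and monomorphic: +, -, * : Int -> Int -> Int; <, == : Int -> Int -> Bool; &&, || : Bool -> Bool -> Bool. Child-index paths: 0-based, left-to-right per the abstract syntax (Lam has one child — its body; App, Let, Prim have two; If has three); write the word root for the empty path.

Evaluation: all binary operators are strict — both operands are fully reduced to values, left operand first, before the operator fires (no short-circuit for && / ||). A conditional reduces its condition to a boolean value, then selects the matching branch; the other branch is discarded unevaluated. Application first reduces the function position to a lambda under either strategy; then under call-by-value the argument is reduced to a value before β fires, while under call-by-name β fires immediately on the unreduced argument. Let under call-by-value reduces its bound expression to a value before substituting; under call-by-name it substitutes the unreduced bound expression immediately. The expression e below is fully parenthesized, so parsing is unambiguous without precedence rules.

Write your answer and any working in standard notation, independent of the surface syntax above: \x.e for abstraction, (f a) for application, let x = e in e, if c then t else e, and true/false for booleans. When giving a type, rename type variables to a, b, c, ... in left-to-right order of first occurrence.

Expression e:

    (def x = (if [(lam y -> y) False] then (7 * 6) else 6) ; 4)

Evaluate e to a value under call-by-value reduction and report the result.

Trace:
step 0: (let x = (if ((\y.y) false) then (7 * 6) else 6) in 4)
step 1: [beta@0.0] (let x = (if false then (7 * 6) else 6) in 4)
step 2: [if@0] (let x = 6 in 4)
step 3: [let@root] 4

Answer: 4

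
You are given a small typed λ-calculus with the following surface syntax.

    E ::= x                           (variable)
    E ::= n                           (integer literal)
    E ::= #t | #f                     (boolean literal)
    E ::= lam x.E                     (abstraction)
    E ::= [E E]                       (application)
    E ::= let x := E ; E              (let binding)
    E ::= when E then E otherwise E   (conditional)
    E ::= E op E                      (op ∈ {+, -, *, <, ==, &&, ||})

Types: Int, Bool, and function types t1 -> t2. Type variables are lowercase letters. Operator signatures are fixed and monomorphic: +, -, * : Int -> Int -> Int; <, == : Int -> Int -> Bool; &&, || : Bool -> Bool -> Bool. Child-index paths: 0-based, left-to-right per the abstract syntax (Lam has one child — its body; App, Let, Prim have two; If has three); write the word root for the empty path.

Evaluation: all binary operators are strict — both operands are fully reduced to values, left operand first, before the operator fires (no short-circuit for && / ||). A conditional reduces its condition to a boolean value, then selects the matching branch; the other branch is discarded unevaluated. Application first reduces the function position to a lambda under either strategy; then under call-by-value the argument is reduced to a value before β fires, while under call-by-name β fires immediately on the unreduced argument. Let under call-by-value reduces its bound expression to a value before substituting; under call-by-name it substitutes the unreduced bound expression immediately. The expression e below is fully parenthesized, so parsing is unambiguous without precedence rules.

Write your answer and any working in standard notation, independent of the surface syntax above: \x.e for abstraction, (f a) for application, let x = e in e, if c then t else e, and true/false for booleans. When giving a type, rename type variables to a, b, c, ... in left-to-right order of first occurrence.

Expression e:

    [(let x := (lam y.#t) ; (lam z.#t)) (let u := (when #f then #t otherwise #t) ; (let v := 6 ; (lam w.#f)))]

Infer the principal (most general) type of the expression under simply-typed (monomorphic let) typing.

Answer: Bool

Derivation:
\y._ : a -> Bool
let x : a -> Bool
\z._ : b -> Bool
  unify Bool ~ Bool
  unify Bool ~ Bool
let u : Bool
let v : Int
\w._ : c -> Bool
  unify b -> Bool ~ (c -> Bool) -> d
  unify b ~ c -> Bool
  unify Bool ~ d
_ _ : Bool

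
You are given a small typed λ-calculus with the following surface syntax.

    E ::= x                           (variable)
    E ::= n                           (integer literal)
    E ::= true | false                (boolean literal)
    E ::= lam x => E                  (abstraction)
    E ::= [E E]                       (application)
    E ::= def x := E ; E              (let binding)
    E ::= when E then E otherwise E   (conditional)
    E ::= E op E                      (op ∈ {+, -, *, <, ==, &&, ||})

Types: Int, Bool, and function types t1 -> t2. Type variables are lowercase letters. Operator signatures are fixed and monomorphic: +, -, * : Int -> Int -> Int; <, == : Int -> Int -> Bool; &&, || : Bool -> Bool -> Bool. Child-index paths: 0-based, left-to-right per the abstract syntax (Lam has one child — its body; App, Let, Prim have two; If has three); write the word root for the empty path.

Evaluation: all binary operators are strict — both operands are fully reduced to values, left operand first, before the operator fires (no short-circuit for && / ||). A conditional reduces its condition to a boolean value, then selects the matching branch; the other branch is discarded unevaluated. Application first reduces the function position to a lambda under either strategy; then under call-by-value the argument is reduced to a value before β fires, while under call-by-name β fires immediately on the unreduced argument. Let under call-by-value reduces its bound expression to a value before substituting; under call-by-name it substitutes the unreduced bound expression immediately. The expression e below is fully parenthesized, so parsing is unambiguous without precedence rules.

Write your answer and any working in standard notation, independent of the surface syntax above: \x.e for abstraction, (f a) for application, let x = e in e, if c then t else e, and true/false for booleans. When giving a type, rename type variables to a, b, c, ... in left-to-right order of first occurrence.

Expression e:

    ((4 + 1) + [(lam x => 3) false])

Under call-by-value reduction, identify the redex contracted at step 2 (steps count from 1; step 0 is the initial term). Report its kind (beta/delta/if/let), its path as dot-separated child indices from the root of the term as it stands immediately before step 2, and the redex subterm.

Trace:
step 0: ((4 + 1) + ((\x.3) false))
step 1: [delta@0] (5 + ((\x.3) false))
step 2: [beta@1] (5 + 3)

Answer: beta at 1 : ((\x.3) false)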